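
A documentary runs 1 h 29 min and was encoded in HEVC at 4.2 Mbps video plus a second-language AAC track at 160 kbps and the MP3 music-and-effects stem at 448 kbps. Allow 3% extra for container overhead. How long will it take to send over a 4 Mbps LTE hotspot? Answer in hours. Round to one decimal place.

1.8 hours

1 h 29 min = 89 min = 5340 s
Audio total: 160 + 448 = 608 kbps = 0.608 Mbps.
Total bitrate: 4.808 Mbps.
File: 4.808 Mbps × 5340 s = 25674.7 Mb.
With 3% container overhead: ×1.03. → 26445.0 Mb.
At 4 Mbps: 26445.0 / 4 = 6611.2 s ≈ 1.84 hours.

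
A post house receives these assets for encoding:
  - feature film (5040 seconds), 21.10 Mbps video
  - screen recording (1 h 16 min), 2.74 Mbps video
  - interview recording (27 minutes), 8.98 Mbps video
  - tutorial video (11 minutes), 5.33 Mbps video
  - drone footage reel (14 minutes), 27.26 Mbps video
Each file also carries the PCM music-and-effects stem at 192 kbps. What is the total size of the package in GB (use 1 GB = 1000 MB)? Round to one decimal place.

20.3 GB

Audio: 192 kbps = 0.192 Mbps.
feature film: 21.292 Mbps × 5040 s = 107311.7 Mb
screen recording: 2.932 Mbps × 4560 s = 13369.9 Mb
interview recording: 9.172 Mbps × 1620 s = 14858.6 Mb
tutorial video: 5.522 Mbps × 660 s = 3644.5 Mb
drone footage reel: 27.452 Mbps × 840 s = 23059.7 Mb
Total: 162244.4 Mb = 20280.6 MB.
= 20.28 GB.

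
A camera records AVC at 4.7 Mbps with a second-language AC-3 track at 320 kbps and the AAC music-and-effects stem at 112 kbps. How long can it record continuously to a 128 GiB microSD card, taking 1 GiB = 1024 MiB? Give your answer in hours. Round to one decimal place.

59.5 hours

Audio total: 320 + 112 = 432 kbps = 0.432 Mbps.
Total bitrate: 4.7 + 0.432 = 5.132 Mbps.
Capacity: 128 GiB = 1,099,512 Mb.
Recording time: 1,099,512 / 5.132 = 214,246 s ≈ 59.5 hours.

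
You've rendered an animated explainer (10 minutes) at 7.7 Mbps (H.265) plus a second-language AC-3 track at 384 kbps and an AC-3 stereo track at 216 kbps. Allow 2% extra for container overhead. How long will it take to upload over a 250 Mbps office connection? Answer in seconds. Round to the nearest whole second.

10 min = 600 s
Audio total: 384 + 216 = 600 kbps = 0.600 Mbps.
Total bitrate: 8.300 Mbps.
File: 8.300 Mbps × 600 s = 4980.0 Mb.
With 2% container overhead: ×1.02. → 5079.6 Mb.
At 250 Mbps: 5079.6 / 250 = 20.3 s ≈ 20.3 seconds.

20 seconds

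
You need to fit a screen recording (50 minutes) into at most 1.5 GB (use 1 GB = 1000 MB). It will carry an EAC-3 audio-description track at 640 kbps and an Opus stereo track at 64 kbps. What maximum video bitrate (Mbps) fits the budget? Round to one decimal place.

3.3 Mbps

Budget: 1.5 GB = 12000.0 Mb.
50 min = 3000 s
Total bitrate budget: 12000.0 Mb / 3000 s = 4.000 Mbps.
Audio total: 640 + 64 = 704 kbps = 0.704 Mbps.
Video: 4.000 − 0.704 = 3.296 Mbps.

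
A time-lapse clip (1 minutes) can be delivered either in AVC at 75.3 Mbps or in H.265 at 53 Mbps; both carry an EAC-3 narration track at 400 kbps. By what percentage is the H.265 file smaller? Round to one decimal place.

Audio: 400 kbps = 0.400 Mbps.
AVC: 75.700 Mbps × 60 s = 4542.0 Mb = 0.568 GB.
H.265: 53.400 Mbps × 60 s = 3204.0 Mb = 0.401 GB.
Reduction: (1 − 0.401/0.568) × 100 = 29.46%.

29.5%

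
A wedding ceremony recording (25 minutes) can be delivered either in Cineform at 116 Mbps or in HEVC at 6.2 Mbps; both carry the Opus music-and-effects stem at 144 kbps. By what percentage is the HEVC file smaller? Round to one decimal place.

25 min = 1500 s
Audio: 144 kbps = 0.144 Mbps.
Cineform: 116.144 Mbps × 1500 s = 174216.0 Mb = 21.777 GB.
HEVC: 6.344 Mbps × 1500 s = 9516.0 Mb = 1.190 GB.
Reduction: (1 − 1.190/21.777) × 100 = 94.54%.

94.5%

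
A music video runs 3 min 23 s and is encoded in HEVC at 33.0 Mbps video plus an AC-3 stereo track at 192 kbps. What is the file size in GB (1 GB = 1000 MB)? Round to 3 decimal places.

0.842 GB

3 min 23 s = 203 s
Audio: 192 kbps = 0.192 Mbps.
Total bitrate: 33.0 + 0.192 = 33.192 Mbps.
Stream data: 33.192 Mbps × 203 s = 6738.0 Mb.
6,738 Mb ÷ 8 = 842.2 MB → 0.8422 GB.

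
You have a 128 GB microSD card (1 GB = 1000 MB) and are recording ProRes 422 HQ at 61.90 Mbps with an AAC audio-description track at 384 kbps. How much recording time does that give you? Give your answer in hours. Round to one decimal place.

Audio: 384 kbps = 0.384 Mbps.
Total bitrate: 61.90 + 0.384 = 62.284 Mbps.
Capacity: 128 GB = 1,024,000 Mb.
Recording time: 1,024,000 / 62.284 = 16,441 s ≈ 4.57 hours.

4.6 hours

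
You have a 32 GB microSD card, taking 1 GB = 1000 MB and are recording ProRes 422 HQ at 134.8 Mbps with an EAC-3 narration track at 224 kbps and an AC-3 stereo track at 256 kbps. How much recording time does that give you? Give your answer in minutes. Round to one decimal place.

31.5 minutes

Audio total: 224 + 256 = 480 kbps = 0.480 Mbps.
Total bitrate: 134.8 + 0.480 = 135.280 Mbps.
Capacity: 32 GB = 256,000 Mb.
Recording time: 256,000 / 135.280 = 1,892 s ≈ 31.5 minutes.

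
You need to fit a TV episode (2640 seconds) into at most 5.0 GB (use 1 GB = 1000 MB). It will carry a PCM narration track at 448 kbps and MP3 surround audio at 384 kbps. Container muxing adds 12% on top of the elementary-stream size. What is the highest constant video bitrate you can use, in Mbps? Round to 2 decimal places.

12.70 Mbps

Budget: 5.0 GB = 40000.0 Mb.
Stream payload after overhead: 40000.0 / 1.12 = 35714.3 Mb.
Total bitrate budget: 35714.3 Mb / 2640 s = 13.528 Mbps.
Audio total: 448 + 384 = 832 kbps = 0.832 Mbps.
Video: 13.528 − 0.832 = 12.696 Mbps.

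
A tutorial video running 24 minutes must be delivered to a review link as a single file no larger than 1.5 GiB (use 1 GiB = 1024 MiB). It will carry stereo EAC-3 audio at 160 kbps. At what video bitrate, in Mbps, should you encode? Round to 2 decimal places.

Budget: 1.5 GiB = 12884.9 Mb.
24 min = 1440 s
Total bitrate budget: 12884.9 Mb / 1440 s = 8.948 Mbps.
Audio: 160 kbps = 0.160 Mbps.
Video: 8.948 − 0.160 = 8.788 Mbps.

8.79 Mbps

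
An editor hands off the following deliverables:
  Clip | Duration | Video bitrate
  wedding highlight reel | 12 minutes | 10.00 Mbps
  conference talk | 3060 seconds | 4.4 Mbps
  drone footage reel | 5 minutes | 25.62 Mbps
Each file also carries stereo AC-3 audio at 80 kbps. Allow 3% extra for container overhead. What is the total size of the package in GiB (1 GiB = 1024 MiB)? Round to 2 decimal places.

Audio: 80 kbps = 0.080 Mbps.
wedding highlight reel: 10.080 Mbps × 720 s × 1.03 = 7475.3 Mb
conference talk: 4.480 Mbps × 3060 s × 1.03 = 14120.1 Mb
drone footage reel: 25.700 Mbps × 300 s × 1.03 = 7941.3 Mb
Total: 29536.7 Mb = 3692.1 MB.
= 3.439 GiB.

3.44 GiB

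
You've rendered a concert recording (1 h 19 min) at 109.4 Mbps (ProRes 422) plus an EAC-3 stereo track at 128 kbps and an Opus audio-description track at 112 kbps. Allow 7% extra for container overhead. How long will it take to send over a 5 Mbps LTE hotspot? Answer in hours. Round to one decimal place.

1 h 19 min = 79 min = 4740 s
Audio total: 128 + 112 = 240 kbps = 0.240 Mbps.
Total bitrate: 109.640 Mbps.
File: 109.640 Mbps × 4740 s = 519693.6 Mb.
With 7% container overhead: ×1.07. → 556072.2 Mb.
At 5 Mbps: 556072.2 / 5 = 111214.4 s ≈ 30.9 hours.

30.9 hours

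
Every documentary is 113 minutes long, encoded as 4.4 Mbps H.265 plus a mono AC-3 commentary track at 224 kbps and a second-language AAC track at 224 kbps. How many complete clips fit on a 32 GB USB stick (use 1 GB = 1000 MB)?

113 min = 6780 s
Audio total: 224 + 224 = 448 kbps = 0.448 Mbps.
Total bitrate: 4.848 Mbps.
Per item: 4.848 Mbps × 6780 s = 32,869 Mb = 4,109 MB.
Capacity: 32 GB = 256,000 Mb; 7.79 items → 7 complete.

7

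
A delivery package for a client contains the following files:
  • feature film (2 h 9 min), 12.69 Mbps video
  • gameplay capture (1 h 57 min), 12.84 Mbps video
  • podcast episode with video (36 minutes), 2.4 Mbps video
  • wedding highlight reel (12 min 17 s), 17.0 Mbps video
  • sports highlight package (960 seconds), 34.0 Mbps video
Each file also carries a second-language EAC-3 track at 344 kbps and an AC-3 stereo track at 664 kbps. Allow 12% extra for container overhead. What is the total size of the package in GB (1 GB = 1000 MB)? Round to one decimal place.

36.0 GB

Audio total: 344 + 664 = 1008 kbps = 1.008 Mbps.
feature film: 13.698 Mbps × 7740 s × 1.12 = 118745.2 Mb
gameplay capture: 13.848 Mbps × 7020 s × 1.12 = 108878.5 Mb
podcast episode with video: 3.408 Mbps × 2160 s × 1.12 = 8244.6 Mb
wedding highlight reel: 18.008 Mbps × 737 s × 1.12 = 14864.5 Mb
sports highlight package: 35.008 Mbps × 960 s × 1.12 = 37640.6 Mb
Total: 288373.5 Mb = 36046.7 MB.
= 36.05 GB.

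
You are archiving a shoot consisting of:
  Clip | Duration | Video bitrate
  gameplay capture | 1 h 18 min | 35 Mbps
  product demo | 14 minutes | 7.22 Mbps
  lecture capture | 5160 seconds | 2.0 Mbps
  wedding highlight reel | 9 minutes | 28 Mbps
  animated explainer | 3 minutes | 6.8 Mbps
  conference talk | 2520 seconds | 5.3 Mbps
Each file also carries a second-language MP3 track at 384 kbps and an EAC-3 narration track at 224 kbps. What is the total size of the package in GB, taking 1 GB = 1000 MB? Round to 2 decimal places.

27.29 GB

Audio total: 384 + 224 = 608 kbps = 0.608 Mbps.
gameplay capture: 35.608 Mbps × 4680 s = 166645.4 Mb
product demo: 7.828 Mbps × 840 s = 6575.5 Mb
lecture capture: 2.608 Mbps × 5160 s = 13457.3 Mb
wedding highlight reel: 28.608 Mbps × 540 s = 15448.3 Mb
animated explainer: 7.408 Mbps × 180 s = 1333.4 Mb
conference talk: 5.908 Mbps × 2520 s = 14888.2 Mb
Total: 218348.2 Mb = 27293.5 MB.
= 27.29 GB.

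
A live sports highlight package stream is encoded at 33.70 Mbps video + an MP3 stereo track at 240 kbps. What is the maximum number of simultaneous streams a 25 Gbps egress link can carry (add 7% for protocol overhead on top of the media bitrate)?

Audio: 240 kbps = 0.240 Mbps.
Per-viewer media rate: 33.940 Mbps.
On the wire with 7% overhead: 36.316 Mbps.
25 Gbps = 25,000 Mbps; 25,000 / 36.316 = 688.41 → 688 viewers.

688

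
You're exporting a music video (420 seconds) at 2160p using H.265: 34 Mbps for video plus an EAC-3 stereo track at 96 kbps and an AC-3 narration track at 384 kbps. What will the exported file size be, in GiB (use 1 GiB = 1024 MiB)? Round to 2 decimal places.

Audio total: 96 + 384 = 480 kbps = 0.480 Mbps.
Total bitrate: 34 + 0.480 = 34.480 Mbps.
Stream data: 34.480 Mbps × 420 s = 14481.6 Mb.
14,482 Mb = 1,810,200,000 bytes ÷ 1,073,741,824 = 1.686 GiB.

1.69 GiB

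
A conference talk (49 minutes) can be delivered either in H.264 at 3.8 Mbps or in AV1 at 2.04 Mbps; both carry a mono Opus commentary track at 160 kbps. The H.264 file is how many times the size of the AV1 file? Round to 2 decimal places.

49 min = 2940 s
Audio: 160 kbps = 0.160 Mbps.
H.264: 3.960 Mbps × 2940 s = 11642.4 Mb = 1.455 GB.
AV1: 2.200 Mbps × 2940 s = 6468.0 Mb = 0.808 GB.
Ratio: 1.455 / 0.808 = 1.800.

1.80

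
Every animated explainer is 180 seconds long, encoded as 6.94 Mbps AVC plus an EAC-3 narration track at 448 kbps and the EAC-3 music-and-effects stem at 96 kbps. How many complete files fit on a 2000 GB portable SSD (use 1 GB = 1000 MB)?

Audio total: 448 + 96 = 544 kbps = 0.544 Mbps.
Total bitrate: 7.484 Mbps.
Per item: 7.484 Mbps × 180 s = 1,347 Mb = 168.4 MB.
Capacity: 2000 GB = 16,000,000 Mb; 11877.19 items → 11877 complete.

11877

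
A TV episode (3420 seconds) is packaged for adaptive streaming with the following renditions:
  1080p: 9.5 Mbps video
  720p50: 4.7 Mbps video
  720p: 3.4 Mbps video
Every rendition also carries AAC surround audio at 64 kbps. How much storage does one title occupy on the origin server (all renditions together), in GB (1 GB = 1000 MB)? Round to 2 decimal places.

Audio: 64 kbps = 0.064 Mbps.
Sum of rendition bitrates: (9.5+0.064) + (4.7+0.064) + (3.4+0.064) = 17.792 Mbps.
× 3420 s = 60,849 Mb = 7,606 MB = 7.606 GB.

7.61 GB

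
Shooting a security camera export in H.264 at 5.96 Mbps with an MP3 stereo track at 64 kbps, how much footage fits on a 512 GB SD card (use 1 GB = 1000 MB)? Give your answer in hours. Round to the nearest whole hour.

Audio: 64 kbps = 0.064 Mbps.
Total bitrate: 5.96 + 0.064 = 6.024 Mbps.
Capacity: 512 GB = 4,096,000 Mb.
Recording time: 4,096,000 / 6.024 = 679,947 s ≈ 189 hours.

189 hours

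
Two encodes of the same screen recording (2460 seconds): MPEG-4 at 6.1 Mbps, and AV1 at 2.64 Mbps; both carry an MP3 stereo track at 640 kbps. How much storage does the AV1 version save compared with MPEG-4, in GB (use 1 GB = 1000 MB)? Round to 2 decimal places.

Audio: 640 kbps = 0.640 Mbps.
MPEG-4: 6.740 Mbps × 2460 s = 16580.4 Mb = 2.073 GB.
AV1: 3.280 Mbps × 2460 s = 8068.8 Mb = 1.009 GB.
Saving: 2.073 − 1.009 = 1.064 GB.

1.06 GB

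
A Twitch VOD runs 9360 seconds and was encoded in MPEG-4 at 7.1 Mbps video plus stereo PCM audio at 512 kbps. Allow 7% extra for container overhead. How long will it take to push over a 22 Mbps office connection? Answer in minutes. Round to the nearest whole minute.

58 minutes

Audio: 512 kbps = 0.512 Mbps.
Total bitrate: 7.612 Mbps.
File: 7.612 Mbps × 9360 s = 71248.3 Mb.
With 7% container overhead: ×1.07. → 76235.7 Mb.
At 22 Mbps: 76235.7 / 22 = 3465.3 s ≈ 57.8 minutes.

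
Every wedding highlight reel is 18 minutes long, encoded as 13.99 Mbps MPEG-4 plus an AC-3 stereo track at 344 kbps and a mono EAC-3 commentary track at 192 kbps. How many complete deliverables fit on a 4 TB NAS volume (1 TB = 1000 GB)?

18 min = 1080 s
Audio total: 344 + 192 = 536 kbps = 0.536 Mbps.
Total bitrate: 14.526 Mbps.
Per item: 14.526 Mbps × 1080 s = 15,688 Mb = 1,961 MB.
Capacity: 4 TB = 32,000,000 Mb; 2039.77 items → 2039 complete.

2039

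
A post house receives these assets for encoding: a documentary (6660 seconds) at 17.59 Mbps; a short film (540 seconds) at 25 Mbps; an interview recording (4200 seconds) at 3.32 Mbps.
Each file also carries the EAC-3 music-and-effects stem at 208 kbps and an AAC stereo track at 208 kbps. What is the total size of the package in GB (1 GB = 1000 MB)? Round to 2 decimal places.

18.67 GB

Audio total: 208 + 208 = 416 kbps = 0.416 Mbps.
documentary: 18.006 Mbps × 6660 s = 119920.0 Mb
short film: 25.416 Mbps × 540 s = 13724.6 Mb
interview recording: 3.736 Mbps × 4200 s = 15691.2 Mb
Total: 149335.8 Mb = 18667.0 MB.
= 18.67 GB.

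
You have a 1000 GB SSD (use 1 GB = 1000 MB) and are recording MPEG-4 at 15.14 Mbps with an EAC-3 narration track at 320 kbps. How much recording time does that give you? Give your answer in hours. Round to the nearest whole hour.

Audio: 320 kbps = 0.320 Mbps.
Total bitrate: 15.14 + 0.320 = 15.460 Mbps.
Capacity: 1000 GB = 8,000,000 Mb.
Recording time: 8,000,000 / 15.460 = 517,464 s ≈ 144 hours.

144 hours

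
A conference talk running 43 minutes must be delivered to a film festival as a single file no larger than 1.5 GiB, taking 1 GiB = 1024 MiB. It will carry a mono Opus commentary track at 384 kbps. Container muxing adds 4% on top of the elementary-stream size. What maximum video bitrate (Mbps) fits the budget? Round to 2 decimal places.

Budget: 1.5 GiB = 12884.9 Mb.
Stream payload after overhead: 12884.9 / 1.04 = 12389.3 Mb.
43 min = 2580 s
Total bitrate budget: 12389.3 Mb / 2580 s = 4.802 Mbps.
Audio: 384 kbps = 0.384 Mbps.
Video: 4.802 − 0.384 = 4.418 Mbps.

4.42 Mbps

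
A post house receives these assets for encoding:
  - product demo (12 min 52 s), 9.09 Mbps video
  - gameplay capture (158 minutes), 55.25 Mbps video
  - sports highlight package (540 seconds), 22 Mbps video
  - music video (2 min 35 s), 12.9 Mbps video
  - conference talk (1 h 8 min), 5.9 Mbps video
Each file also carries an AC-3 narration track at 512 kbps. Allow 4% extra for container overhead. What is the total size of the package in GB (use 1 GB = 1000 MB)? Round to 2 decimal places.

74.94 GB

Audio: 512 kbps = 0.512 Mbps.
product demo: 9.602 Mbps × 772 s × 1.04 = 7709.3 Mb
gameplay capture: 55.762 Mbps × 9480 s × 1.04 = 549768.7 Mb
sports highlight package: 22.512 Mbps × 540 s × 1.04 = 12642.7 Mb
music video: 13.412 Mbps × 155 s × 1.04 = 2162.0 Mb
conference talk: 6.412 Mbps × 4080 s × 1.04 = 27207.4 Mb
Total: 599490.1 Mb = 74936.3 MB.
= 74.94 GB.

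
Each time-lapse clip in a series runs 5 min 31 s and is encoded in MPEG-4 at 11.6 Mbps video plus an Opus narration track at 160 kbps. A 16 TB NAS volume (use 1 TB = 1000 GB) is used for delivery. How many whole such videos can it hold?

32883

5 min 31 s = 331 s
Audio: 160 kbps = 0.160 Mbps.
Total bitrate: 11.760 Mbps.
Per item: 11.760 Mbps × 331 s = 3,893 Mb = 486.6 MB.
Capacity: 16 TB = 128,000,000 Mb; 32883.24 items → 32883 complete.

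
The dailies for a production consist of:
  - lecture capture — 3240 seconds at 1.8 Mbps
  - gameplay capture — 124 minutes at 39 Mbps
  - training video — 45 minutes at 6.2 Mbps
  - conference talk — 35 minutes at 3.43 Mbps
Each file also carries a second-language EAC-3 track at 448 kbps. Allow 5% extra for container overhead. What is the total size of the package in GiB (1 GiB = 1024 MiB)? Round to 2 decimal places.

39.96 GiB

Audio: 448 kbps = 0.448 Mbps.
lecture capture: 2.248 Mbps × 3240 s × 1.05 = 7647.7 Mb
gameplay capture: 39.448 Mbps × 7440 s × 1.05 = 308167.8 Mb
training video: 6.648 Mbps × 2700 s × 1.05 = 18847.1 Mb
conference talk: 3.878 Mbps × 2100 s × 1.05 = 8551.0 Mb
Total: 343213.5 Mb = 42901.7 MB.
= 39.96 GiB.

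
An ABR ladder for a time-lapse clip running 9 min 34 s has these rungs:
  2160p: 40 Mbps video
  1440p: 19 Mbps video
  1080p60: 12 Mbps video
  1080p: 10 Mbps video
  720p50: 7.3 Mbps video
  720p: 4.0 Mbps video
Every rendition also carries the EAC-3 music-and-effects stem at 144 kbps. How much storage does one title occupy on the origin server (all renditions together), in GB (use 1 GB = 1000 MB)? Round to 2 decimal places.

9 min 34 s = 574 s
Audio: 144 kbps = 0.144 Mbps.
Sum of rendition bitrates: (40+0.144) + (19+0.144) + (12+0.144) + (10+0.144) + (7.3+0.144) + (4.0+0.144) = 93.164 Mbps.
× 574 s = 53,476 Mb = 6,685 MB = 6.685 GB.

6.68 GB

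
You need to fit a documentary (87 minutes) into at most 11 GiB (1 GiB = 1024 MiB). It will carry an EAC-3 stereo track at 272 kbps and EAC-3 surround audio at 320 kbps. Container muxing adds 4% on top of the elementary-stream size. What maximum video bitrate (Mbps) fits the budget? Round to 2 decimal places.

16.81 Mbps

Budget: 11 GiB = 94489.3 Mb.
Stream payload after overhead: 94489.3 / 1.04 = 90855.1 Mb.
87 min = 5220 s
Total bitrate budget: 90855.1 Mb / 5220 s = 17.405 Mbps.
Audio total: 272 + 320 = 592 kbps = 0.592 Mbps.
Video: 17.405 − 0.592 = 16.813 Mbps.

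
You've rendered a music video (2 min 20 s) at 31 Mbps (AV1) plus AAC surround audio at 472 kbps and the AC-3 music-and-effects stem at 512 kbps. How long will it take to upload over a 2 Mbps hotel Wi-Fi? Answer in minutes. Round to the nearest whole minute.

2 min 20 s = 140 s
Audio total: 472 + 512 = 984 kbps = 0.984 Mbps.
Total bitrate: 31.984 Mbps.
File: 31.984 Mbps × 140 s = 4477.8 Mb.
At 2 Mbps: 4477.8 / 2 = 2238.9 s ≈ 37.3 minutes.

37 minutes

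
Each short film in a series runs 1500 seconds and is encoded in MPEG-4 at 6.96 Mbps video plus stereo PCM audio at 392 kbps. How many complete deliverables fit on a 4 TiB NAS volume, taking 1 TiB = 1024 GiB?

Audio: 392 kbps = 0.392 Mbps.
Total bitrate: 7.352 Mbps.
Per item: 7.352 Mbps × 1500 s = 11,028 Mb = 1,378 MB.
Capacity: 4 TiB = 35,184,372 Mb; 3190.46 items → 3190 complete.

3190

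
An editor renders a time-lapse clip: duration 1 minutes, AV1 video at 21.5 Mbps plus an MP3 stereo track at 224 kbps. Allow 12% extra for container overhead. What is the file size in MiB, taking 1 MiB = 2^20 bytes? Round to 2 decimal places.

Audio: 224 kbps = 0.224 Mbps.
Total bitrate: 21.5 + 0.224 = 21.724 Mbps.
Stream data: 21.724 Mbps × 60 s = 1303.4 Mb.
With 12% container overhead: ×1.12.
1,460 Mb = 182,481,600 bytes ÷ 1,048,576 = 174.0 MiB.

174.03 MiB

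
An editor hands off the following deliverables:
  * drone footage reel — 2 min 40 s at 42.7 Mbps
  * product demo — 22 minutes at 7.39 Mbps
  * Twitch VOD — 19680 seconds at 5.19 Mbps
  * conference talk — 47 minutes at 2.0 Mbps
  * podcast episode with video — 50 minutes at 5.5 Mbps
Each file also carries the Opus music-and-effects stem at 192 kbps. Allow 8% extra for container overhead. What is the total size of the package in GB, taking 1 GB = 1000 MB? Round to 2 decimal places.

Audio: 192 kbps = 0.192 Mbps.
drone footage reel: 42.892 Mbps × 160 s × 1.08 = 7411.7 Mb
product demo: 7.582 Mbps × 1320 s × 1.08 = 10808.9 Mb
Twitch VOD: 5.382 Mbps × 19680 s × 1.08 = 114391.2 Mb
conference talk: 2.192 Mbps × 2820 s × 1.08 = 6676.0 Mb
podcast episode with video: 5.692 Mbps × 3000 s × 1.08 = 18442.1 Mb
Total: 157729.9 Mb = 19716.2 MB.
= 19.72 GB.

19.72 GB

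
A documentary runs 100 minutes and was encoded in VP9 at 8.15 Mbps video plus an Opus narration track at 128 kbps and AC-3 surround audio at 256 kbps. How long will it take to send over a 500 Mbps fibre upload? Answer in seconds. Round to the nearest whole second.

102 seconds

100 min = 6000 s
Audio total: 128 + 256 = 384 kbps = 0.384 Mbps.
Total bitrate: 8.534 Mbps.
File: 8.534 Mbps × 6000 s = 51204.0 Mb.
At 500 Mbps: 51204.0 / 500 = 102.4 s ≈ 102 seconds.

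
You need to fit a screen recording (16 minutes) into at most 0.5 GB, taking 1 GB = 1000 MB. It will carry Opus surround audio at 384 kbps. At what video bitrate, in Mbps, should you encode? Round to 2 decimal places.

Budget: 0.5 GB = 4000.0 Mb.
16 min = 960 s
Total bitrate budget: 4000.0 Mb / 960 s = 4.167 Mbps.
Audio: 384 kbps = 0.384 Mbps.
Video: 4.167 − 0.384 = 3.783 Mbps.

3.78 Mbps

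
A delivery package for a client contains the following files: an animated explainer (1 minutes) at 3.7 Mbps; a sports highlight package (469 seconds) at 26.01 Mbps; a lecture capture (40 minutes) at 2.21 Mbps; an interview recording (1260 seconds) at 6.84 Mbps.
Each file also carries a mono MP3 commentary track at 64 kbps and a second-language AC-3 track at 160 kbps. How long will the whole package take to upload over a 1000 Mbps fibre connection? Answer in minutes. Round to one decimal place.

Audio total: 64 + 160 = 224 kbps = 0.224 Mbps.
animated explainer: 3.924 Mbps × 60 s = 235.4 Mb
sports highlight package: 26.234 Mbps × 469 s = 12303.7 Mb
lecture capture: 2.434 Mbps × 2400 s = 5841.6 Mb
interview recording: 7.064 Mbps × 1260 s = 8900.6 Mb
Total: 27281.4 Mb = 3410.2 MB.
At 1000 Mbps: 27281.4 / 1000 = 27 s ≈ 0.455 minutes.

0.5 minutes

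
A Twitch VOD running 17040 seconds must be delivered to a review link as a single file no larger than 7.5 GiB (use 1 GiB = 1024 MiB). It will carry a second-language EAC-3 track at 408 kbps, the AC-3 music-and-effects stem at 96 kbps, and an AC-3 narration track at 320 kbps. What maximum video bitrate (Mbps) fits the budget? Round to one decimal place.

Budget: 7.5 GiB = 64424.5 Mb.
Total bitrate budget: 64424.5 Mb / 17040 s = 3.781 Mbps.
Audio total: 408 + 96 + 320 = 824 kbps = 0.824 Mbps.
Video: 3.781 − 0.824 = 2.957 Mbps.

3.0 Mbps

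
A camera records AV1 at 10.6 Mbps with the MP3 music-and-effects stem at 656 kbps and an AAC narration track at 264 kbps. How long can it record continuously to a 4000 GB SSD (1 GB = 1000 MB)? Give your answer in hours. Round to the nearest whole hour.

772 hours

Audio total: 656 + 264 = 920 kbps = 0.920 Mbps.
Total bitrate: 10.6 + 0.920 = 11.520 Mbps.
Capacity: 4000 GB = 32,000,000 Mb.
Recording time: 32,000,000 / 11.520 = 2,777,778 s ≈ 772 hours.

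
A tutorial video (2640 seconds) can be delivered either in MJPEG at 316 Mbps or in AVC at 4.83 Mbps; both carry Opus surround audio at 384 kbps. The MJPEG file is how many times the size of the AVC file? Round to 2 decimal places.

60.68

Audio: 384 kbps = 0.384 Mbps.
MJPEG: 316.384 Mbps × 2640 s = 835253.8 Mb = 104.407 GB.
AVC: 5.214 Mbps × 2640 s = 13765.0 Mb = 1.721 GB.
Ratio: 104.407 / 1.721 = 60.680.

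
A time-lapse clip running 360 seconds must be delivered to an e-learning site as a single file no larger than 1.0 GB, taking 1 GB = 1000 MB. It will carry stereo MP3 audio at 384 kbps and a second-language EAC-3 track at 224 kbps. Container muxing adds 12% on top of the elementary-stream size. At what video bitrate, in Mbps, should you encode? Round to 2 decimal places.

Budget: 1.0 GB = 8000.0 Mb.
Stream payload after overhead: 8000.0 / 1.12 = 7142.9 Mb.
Total bitrate budget: 7142.9 Mb / 360 s = 19.841 Mbps.
Audio total: 384 + 224 = 608 kbps = 0.608 Mbps.
Video: 19.841 − 0.608 = 19.233 Mbps.

19.23 Mbps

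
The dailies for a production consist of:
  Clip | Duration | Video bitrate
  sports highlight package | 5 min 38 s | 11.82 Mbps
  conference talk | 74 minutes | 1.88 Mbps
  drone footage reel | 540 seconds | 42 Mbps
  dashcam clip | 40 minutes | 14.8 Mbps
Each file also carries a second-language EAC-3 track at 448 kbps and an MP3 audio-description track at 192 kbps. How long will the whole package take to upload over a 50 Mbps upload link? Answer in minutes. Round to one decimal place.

Audio total: 448 + 192 = 640 kbps = 0.640 Mbps.
sports highlight package: 12.460 Mbps × 338 s = 4211.5 Mb
conference talk: 2.520 Mbps × 4440 s = 11188.8 Mb
drone footage reel: 42.640 Mbps × 540 s = 23025.6 Mb
dashcam clip: 15.440 Mbps × 2400 s = 37056.0 Mb
Total: 75481.9 Mb = 9435.2 MB.
At 50 Mbps: 75481.9 / 50 = 1510 s ≈ 25.2 minutes.

25.2 minutes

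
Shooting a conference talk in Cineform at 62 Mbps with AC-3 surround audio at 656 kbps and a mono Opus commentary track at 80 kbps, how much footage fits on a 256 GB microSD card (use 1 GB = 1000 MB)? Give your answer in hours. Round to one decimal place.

9.1 hours

Audio total: 656 + 80 = 736 kbps = 0.736 Mbps.
Total bitrate: 62 + 0.736 = 62.736 Mbps.
Capacity: 256 GB = 2,048,000 Mb.
Recording time: 2,048,000 / 62.736 = 32,645 s ≈ 9.07 hours.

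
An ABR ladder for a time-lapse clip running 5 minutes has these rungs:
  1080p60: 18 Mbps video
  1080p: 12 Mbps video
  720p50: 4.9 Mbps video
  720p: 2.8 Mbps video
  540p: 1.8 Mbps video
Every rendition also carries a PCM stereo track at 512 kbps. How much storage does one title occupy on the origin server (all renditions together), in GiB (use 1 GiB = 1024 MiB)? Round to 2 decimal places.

1.47 GiB

5 min = 300 s
Audio: 512 kbps = 0.512 Mbps.
Sum of rendition bitrates: (18+0.512) + (12+0.512) + (4.9+0.512) + (2.8+0.512) + (1.8+0.512) = 42.060 Mbps.
× 300 s = 12,618 Mb = 1,577 MB = 1.469 GiB.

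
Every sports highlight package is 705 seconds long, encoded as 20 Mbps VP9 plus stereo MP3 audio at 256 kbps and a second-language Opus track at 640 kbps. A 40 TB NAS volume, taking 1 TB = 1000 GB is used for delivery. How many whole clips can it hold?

21721

Audio total: 256 + 640 = 896 kbps = 0.896 Mbps.
Total bitrate: 20.896 Mbps.
Per item: 20.896 Mbps × 705 s = 14,732 Mb = 1,841 MB.
Capacity: 40 TB = 320,000,000 Mb; 21721.89 items → 21721 complete.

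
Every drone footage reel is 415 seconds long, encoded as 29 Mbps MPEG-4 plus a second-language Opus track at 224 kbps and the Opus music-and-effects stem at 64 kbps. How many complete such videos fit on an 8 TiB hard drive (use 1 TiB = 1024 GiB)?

5789

Audio total: 224 + 64 = 288 kbps = 0.288 Mbps.
Total bitrate: 29.288 Mbps.
Per item: 29.288 Mbps × 415 s = 12,155 Mb = 1,519 MB.
Capacity: 8 TiB = 70,368,744 Mb; 5789.51 items → 5789 complete.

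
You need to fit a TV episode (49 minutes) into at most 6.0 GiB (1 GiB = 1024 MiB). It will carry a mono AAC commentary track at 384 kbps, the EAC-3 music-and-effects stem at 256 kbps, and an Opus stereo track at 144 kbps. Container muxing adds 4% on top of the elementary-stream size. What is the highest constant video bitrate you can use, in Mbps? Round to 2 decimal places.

Budget: 6.0 GiB = 51539.6 Mb.
Stream payload after overhead: 51539.6 / 1.04 = 49557.3 Mb.
49 min = 2940 s
Total bitrate budget: 49557.3 Mb / 2940 s = 16.856 Mbps.
Audio total: 384 + 256 + 144 = 784 kbps = 0.784 Mbps.
Video: 16.856 − 0.784 = 16.072 Mbps.

16.07 Mbps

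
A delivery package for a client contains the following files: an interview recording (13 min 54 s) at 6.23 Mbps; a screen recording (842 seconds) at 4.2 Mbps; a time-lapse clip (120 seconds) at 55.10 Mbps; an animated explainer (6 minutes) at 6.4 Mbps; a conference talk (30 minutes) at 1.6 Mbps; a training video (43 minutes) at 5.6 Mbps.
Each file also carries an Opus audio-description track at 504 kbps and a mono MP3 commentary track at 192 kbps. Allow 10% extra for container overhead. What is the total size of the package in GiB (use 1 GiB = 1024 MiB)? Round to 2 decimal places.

5.06 GiB

Audio total: 504 + 192 = 696 kbps = 0.696 Mbps.
interview recording: 6.926 Mbps × 834 s × 1.10 = 6353.9 Mb
screen recording: 4.896 Mbps × 842 s × 1.10 = 4534.7 Mb
time-lapse clip: 55.796 Mbps × 120 s × 1.10 = 7365.1 Mb
animated explainer: 7.096 Mbps × 360 s × 1.10 = 2810.0 Mb
conference talk: 2.296 Mbps × 1800 s × 1.10 = 4546.1 Mb
training video: 6.296 Mbps × 2580 s × 1.10 = 17868.0 Mb
Total: 43477.8 Mb = 5434.7 MB.
= 5.061 GiB.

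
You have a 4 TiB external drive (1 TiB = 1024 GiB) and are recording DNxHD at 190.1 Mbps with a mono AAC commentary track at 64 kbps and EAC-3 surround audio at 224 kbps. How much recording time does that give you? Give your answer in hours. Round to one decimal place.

51.3 hours

Audio total: 64 + 224 = 288 kbps = 0.288 Mbps.
Total bitrate: 190.1 + 0.288 = 190.388 Mbps.
Capacity: 4 TiB = 35,184,372 Mb.
Recording time: 35,184,372 / 190.388 = 184,804 s ≈ 51.3 hours.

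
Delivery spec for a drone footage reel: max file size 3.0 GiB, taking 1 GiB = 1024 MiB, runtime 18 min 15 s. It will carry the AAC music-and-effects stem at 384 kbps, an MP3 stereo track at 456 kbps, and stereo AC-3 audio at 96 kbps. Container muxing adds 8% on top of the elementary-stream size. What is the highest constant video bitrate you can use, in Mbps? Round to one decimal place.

20.9 Mbps

Budget: 3.0 GiB = 25769.8 Mb.
Stream payload after overhead: 25769.8 / 1.08 = 23860.9 Mb.
18 min 15 s = 1095 s
Total bitrate budget: 23860.9 Mb / 1095 s = 21.791 Mbps.
Audio total: 384 + 456 + 96 = 936 kbps = 0.936 Mbps.
Video: 21.791 − 0.936 = 20.855 Mbps.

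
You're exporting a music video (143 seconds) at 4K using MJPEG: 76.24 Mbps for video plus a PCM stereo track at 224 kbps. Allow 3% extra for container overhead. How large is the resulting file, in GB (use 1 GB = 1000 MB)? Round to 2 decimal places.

Audio: 224 kbps = 0.224 Mbps.
Total bitrate: 76.24 + 0.224 = 76.464 Mbps.
Stream data: 76.464 Mbps × 143 s = 10934.4 Mb.
With 3% container overhead: ×1.03.
11,262 Mb ÷ 8 = 1,408 MB → 1.408 GB.

1.41 GB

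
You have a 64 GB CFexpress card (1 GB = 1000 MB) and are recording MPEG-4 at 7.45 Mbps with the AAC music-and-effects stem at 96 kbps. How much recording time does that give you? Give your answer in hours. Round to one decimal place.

Audio: 96 kbps = 0.096 Mbps.
Total bitrate: 7.45 + 0.096 = 7.546 Mbps.
Capacity: 64 GB = 512,000 Mb.
Recording time: 512,000 / 7.546 = 67,851 s ≈ 18.8 hours.

18.8 hours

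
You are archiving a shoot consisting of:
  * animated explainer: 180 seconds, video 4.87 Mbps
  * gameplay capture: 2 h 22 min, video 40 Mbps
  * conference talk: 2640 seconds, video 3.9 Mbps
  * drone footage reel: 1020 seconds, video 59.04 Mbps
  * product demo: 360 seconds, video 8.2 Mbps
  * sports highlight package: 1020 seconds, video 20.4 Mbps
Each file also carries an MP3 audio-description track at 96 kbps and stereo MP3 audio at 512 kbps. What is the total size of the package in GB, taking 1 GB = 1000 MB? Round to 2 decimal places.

55.54 GB

Audio total: 96 + 512 = 608 kbps = 0.608 Mbps.
animated explainer: 5.478 Mbps × 180 s = 986.0 Mb
gameplay capture: 40.608 Mbps × 8520 s = 345980.2 Mb
conference talk: 4.508 Mbps × 2640 s = 11901.1 Mb
drone footage reel: 59.648 Mbps × 1020 s = 60841.0 Mb
product demo: 8.808 Mbps × 360 s = 3170.9 Mb
sports highlight package: 21.008 Mbps × 1020 s = 21428.2 Mb
Total: 444307.3 Mb = 55538.4 MB.
= 55.54 GB.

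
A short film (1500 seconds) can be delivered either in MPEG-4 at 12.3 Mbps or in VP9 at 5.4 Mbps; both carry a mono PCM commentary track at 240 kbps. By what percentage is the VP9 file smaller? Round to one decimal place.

55.0%

Audio: 240 kbps = 0.240 Mbps.
MPEG-4: 12.540 Mbps × 1500 s = 18810.0 Mb = 2.190 GiB.
VP9: 5.640 Mbps × 1500 s = 8460.0 Mb = 0.985 GiB.
Reduction: (1 − 0.985/2.190) × 100 = 55.02%.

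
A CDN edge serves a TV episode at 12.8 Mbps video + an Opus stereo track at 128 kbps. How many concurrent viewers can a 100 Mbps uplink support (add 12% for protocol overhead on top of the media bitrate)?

6

Audio: 128 kbps = 0.128 Mbps.
Per-viewer media rate: 12.928 Mbps.
On the wire with 12% overhead: 14.479 Mbps.
100 Mbps = 100.0 Mbps; 100.0 / 14.479 = 6.91 → 6 viewers.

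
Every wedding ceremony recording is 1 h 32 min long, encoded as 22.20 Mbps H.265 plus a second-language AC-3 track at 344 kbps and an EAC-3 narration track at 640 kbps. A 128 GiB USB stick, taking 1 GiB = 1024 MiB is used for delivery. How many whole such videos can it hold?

1 h 32 min = 92 min = 5520 s
Audio total: 344 + 640 = 984 kbps = 0.984 Mbps.
Total bitrate: 23.184 Mbps.
Per item: 23.184 Mbps × 5520 s = 127,976 Mb = 15,997 MB.
Capacity: 128 GiB = 1,099,512 Mb; 8.59 items → 8 complete.

8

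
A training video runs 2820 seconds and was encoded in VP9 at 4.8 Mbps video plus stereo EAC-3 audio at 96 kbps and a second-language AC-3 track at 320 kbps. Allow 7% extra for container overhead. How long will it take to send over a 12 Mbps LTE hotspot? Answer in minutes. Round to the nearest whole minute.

Audio total: 96 + 320 = 416 kbps = 0.416 Mbps.
Total bitrate: 5.216 Mbps.
File: 5.216 Mbps × 2820 s = 14709.1 Mb.
With 7% container overhead: ×1.07. → 15738.8 Mb.
At 12 Mbps: 15738.8 / 12 = 1311.6 s ≈ 21.9 minutes.

22 minutes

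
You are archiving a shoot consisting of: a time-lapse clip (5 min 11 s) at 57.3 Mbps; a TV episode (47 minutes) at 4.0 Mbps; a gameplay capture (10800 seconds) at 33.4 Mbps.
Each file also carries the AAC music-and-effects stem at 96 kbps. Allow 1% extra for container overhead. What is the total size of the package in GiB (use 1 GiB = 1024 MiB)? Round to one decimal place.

Audio: 96 kbps = 0.096 Mbps.
time-lapse clip: 57.396 Mbps × 311 s × 1.01 = 18028.7 Mb
TV episode: 4.096 Mbps × 2820 s × 1.01 = 11666.2 Mb
gameplay capture: 33.496 Mbps × 10800 s × 1.01 = 365374.4 Mb
Total: 395069.3 Mb = 49383.7 MB.
= 45.99 GiB.

46.0 GiB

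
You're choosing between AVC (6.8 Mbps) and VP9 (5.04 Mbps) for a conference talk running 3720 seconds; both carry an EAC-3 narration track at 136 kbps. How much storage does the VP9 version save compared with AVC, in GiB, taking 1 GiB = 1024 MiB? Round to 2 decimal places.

Audio: 136 kbps = 0.136 Mbps.
AVC: 6.936 Mbps × 3720 s = 25801.9 Mb = 3.004 GiB.
VP9: 5.176 Mbps × 3720 s = 19254.7 Mb = 2.242 GiB.
Saving: 3.004 − 2.242 = 0.762 GiB.

0.76 GiB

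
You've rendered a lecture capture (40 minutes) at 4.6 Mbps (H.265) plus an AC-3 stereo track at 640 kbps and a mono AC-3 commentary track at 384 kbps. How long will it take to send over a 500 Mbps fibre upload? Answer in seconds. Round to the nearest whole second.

40 min = 2400 s
Audio total: 640 + 384 = 1024 kbps = 1.024 Mbps.
Total bitrate: 5.624 Mbps.
File: 5.624 Mbps × 2400 s = 13497.6 Mb.
At 500 Mbps: 13497.6 / 500 = 27.0 s ≈ 27 seconds.

27 seconds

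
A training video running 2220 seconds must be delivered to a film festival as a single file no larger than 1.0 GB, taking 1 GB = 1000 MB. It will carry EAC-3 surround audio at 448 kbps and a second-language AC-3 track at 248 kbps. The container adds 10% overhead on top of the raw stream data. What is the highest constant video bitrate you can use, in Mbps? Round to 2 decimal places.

Budget: 1.0 GB = 8000.0 Mb.
Stream payload after overhead: 8000.0 / 1.10 = 7272.7 Mb.
Total bitrate budget: 7272.7 Mb / 2220 s = 3.276 Mbps.
Audio total: 448 + 248 = 696 kbps = 0.696 Mbps.
Video: 3.276 − 0.696 = 2.580 Mbps.

2.58 Mbps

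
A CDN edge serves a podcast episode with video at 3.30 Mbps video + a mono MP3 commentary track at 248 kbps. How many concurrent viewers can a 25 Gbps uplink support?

7046

Audio: 248 kbps = 0.248 Mbps.
Per-viewer media rate: 3.548 Mbps.
25 Gbps = 25,000 Mbps; 25,000 / 3.548 = 7046.22 → 7046 viewers.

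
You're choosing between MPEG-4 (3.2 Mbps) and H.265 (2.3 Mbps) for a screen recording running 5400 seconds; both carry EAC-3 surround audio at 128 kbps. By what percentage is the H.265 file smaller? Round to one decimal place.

27.0%

Audio: 128 kbps = 0.128 Mbps.
MPEG-4: 3.328 Mbps × 5400 s = 17971.2 Mb = 2.246 GB.
H.265: 2.428 Mbps × 5400 s = 13111.2 Mb = 1.639 GB.
Reduction: (1 − 1.639/2.246) × 100 = 27.04%.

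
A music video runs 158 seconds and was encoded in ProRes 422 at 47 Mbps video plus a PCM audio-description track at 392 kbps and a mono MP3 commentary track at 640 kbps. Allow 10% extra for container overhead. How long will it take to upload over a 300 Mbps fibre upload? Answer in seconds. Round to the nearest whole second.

Audio total: 392 + 640 = 1032 kbps = 1.032 Mbps.
Total bitrate: 48.032 Mbps.
File: 48.032 Mbps × 158 s = 7589.1 Mb.
With 10% container overhead: ×1.10. → 8348.0 Mb.
At 300 Mbps: 8348.0 / 300 = 27.8 s ≈ 27.8 seconds.

28 seconds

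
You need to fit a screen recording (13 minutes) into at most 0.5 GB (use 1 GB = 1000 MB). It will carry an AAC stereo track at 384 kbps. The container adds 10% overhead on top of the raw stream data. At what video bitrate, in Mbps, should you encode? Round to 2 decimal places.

Budget: 0.5 GB = 4000.0 Mb.
Stream payload after overhead: 4000.0 / 1.10 = 3636.4 Mb.
13 min = 780 s
Total bitrate budget: 3636.4 Mb / 780 s = 4.662 Mbps.
Audio: 384 kbps = 0.384 Mbps.
Video: 4.662 − 0.384 = 4.278 Mbps.

4.28 Mbps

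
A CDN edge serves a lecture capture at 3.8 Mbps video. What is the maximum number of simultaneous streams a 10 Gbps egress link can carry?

2631

10 Gbps = 10,000 Mbps; 10,000 / 3.800 = 2631.58 → 2631 viewers.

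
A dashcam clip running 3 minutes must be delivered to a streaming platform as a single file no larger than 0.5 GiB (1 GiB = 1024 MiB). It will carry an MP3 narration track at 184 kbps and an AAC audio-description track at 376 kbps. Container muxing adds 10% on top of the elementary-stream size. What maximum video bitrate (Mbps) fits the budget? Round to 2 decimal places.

21.13 Mbps

Budget: 0.5 GiB = 4295.0 Mb.
Stream payload after overhead: 4295.0 / 1.10 = 3904.5 Mb.
3 min = 180 s
Total bitrate budget: 3904.5 Mb / 180 s = 21.692 Mbps.
Audio total: 184 + 376 = 560 kbps = 0.560 Mbps.
Video: 21.692 − 0.560 = 21.132 Mbps.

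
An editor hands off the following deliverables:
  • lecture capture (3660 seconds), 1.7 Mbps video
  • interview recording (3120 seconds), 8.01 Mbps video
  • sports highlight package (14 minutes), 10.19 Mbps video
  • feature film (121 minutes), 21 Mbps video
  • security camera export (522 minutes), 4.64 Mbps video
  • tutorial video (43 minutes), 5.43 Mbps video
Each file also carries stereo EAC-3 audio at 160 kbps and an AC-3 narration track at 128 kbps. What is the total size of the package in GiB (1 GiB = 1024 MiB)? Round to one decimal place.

42.6 GiB

Audio total: 160 + 128 = 288 kbps = 0.288 Mbps.
lecture capture: 1.988 Mbps × 3660 s = 7276.1 Mb
interview recording: 8.298 Mbps × 3120 s = 25889.8 Mb
sports highlight package: 10.478 Mbps × 840 s = 8801.5 Mb
feature film: 21.288 Mbps × 7260 s = 154550.9 Mb
security camera export: 4.928 Mbps × 31320 s = 154345.0 Mb
tutorial video: 5.718 Mbps × 2580 s = 14752.4 Mb
Total: 365615.6 Mb = 45702.0 MB.
= 42.56 GiB.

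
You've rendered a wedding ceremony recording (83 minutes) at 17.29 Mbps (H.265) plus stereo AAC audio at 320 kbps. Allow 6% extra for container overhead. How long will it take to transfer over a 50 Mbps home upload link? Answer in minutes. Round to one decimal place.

83 min = 4980 s
Audio: 320 kbps = 0.320 Mbps.
Total bitrate: 17.610 Mbps.
File: 17.610 Mbps × 4980 s = 87697.8 Mb.
With 6% container overhead: ×1.06. → 92959.7 Mb.
At 50 Mbps: 92959.7 / 50 = 1859.2 s ≈ 31 minutes.

31.0 minutes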